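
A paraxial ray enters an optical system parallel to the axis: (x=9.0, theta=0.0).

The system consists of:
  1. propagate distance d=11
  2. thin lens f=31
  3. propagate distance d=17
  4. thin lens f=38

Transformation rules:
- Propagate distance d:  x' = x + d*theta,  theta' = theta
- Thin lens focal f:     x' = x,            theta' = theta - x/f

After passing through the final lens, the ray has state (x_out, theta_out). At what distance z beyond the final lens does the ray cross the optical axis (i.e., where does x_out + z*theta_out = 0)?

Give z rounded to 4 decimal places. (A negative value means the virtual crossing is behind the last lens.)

Answer: 10.2308

Derivation:
Initial: x=9.0000 theta=0.0000
After 1 (propagate distance d=11): x=9.0000 theta=0.0000
After 2 (thin lens f=31): x=9.0000 theta=-9/31 (≈-0.2903)
After 3 (propagate distance d=17): x=126/31 (≈4.0645) theta=-9/31 (≈-0.2903)
After 4 (thin lens f=38): x=126/31 (≈4.0645) theta=-234/589 (≈-0.3973)
z_focus = -x_out/theta_out = -(126/31)/(-234/589) = 133/13 ≈ 10.2308
Rounded to 4 decimal places: z = 10.2308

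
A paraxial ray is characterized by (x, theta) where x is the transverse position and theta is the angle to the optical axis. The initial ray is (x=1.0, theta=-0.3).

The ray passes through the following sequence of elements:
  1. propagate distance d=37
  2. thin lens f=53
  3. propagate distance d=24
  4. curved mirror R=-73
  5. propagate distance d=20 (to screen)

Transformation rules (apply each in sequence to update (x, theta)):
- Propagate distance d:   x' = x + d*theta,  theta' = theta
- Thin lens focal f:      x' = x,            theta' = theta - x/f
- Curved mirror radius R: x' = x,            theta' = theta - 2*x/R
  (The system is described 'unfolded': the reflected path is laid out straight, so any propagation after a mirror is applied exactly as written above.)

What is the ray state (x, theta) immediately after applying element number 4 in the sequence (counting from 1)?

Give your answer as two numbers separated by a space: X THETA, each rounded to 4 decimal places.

Initial: x=1.0000 theta=-0.3000
After 1 (propagate distance d=37): x=-10.1000 theta=-0.3000
After 2 (thin lens f=53): x=-10.1000 theta=-29/265 (≈-0.1094)
After 3 (propagate distance d=24): x=-1349/106 (≈-12.7264) theta=-29/265 (≈-0.1094)
After 4 (curved mirror R=-73): x=-1349/106 (≈-12.7264) theta=-8862/19345 (≈-0.4581)
Rounded to 4 decimal places: x = -12.7264, theta = -0.4581

Answer: -12.7264 -0.4581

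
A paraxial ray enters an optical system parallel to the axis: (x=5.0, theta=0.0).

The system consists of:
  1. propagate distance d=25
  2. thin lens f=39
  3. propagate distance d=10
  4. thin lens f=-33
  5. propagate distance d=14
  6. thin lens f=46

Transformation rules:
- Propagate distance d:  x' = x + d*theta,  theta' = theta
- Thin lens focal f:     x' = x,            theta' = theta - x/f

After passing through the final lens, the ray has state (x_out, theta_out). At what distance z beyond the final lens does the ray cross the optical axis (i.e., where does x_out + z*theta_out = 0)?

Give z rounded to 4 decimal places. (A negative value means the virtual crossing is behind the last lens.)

Answer: 38.1991

Derivation:
Initial: x=5.0000 theta=0.0000
After 1 (propagate distance d=25): x=5.0000 theta=0.0000
After 2 (thin lens f=39): x=5.0000 theta=-5/39 (≈-0.1282)
After 3 (propagate distance d=10): x=145/39 (≈3.7179) theta=-5/39 (≈-0.1282)
After 4 (thin lens f=-33): x=145/39 (≈3.7179) theta=-20/1287 (≈-0.0155)
After 5 (propagate distance d=14): x=4505/1287 (≈3.5004) theta=-20/1287 (≈-0.0155)
After 6 (thin lens f=46): x=4505/1287 (≈3.5004) theta=-5425/59202 (≈-0.0916)
z_focus = -x_out/theta_out = -(4505/1287)/(-5425/59202) = 41446/1085 ≈ 38.1991
Rounded to 4 decimal places: z = 38.1991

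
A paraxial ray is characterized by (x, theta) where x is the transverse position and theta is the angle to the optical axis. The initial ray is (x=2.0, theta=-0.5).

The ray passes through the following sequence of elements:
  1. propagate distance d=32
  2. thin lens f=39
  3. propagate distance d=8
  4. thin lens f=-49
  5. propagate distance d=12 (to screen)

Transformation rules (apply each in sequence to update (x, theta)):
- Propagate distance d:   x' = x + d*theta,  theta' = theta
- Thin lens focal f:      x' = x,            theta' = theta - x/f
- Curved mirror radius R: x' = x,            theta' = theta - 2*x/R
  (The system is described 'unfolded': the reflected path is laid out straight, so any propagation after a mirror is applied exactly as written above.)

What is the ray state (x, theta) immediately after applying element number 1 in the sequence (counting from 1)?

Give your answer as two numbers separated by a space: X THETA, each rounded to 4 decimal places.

Answer: -14.0000 -0.5000

Derivation:
Initial: x=2.0000 theta=-0.5000
After 1 (propagate distance d=32): x=-14.0000 theta=-0.5000
Rounded to 4 decimal places: x = -14.0000, theta = -0.5000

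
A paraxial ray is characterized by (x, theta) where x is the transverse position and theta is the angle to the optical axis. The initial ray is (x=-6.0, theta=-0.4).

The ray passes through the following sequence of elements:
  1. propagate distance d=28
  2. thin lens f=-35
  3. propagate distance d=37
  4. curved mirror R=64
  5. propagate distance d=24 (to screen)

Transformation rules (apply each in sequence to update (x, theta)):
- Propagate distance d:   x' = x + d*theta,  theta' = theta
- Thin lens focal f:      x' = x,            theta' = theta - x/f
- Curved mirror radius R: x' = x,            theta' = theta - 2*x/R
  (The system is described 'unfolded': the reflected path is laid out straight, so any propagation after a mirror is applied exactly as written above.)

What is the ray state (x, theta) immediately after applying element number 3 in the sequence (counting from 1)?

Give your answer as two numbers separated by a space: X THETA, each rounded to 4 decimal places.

Initial: x=-6.0000 theta=-0.4000
After 1 (propagate distance d=28): x=-17.2000 theta=-0.4000
After 2 (thin lens f=-35): x=-17.2000 theta=-156/175 (≈-0.8914)
After 3 (propagate distance d=37): x=-8782/175 (≈-50.1829) theta=-156/175 (≈-0.8914)
Rounded to 4 decimal places: x = -50.1829, theta = -0.8914

Answer: -50.1829 -0.8914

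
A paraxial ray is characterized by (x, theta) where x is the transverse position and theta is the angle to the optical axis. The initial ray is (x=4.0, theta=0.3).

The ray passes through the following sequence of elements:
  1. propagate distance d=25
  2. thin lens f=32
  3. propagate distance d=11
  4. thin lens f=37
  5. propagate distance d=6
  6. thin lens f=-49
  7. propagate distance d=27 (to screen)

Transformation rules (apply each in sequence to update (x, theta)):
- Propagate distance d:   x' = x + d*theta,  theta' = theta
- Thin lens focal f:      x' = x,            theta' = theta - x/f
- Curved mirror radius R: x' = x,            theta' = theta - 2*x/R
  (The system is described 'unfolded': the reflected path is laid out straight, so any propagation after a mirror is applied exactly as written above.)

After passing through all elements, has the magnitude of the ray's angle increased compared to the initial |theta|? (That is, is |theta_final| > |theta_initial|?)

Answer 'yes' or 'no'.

Answer: no

Derivation:
Initial: x=4.0000 theta=0.3000
After 1 (propagate distance d=25): x=11.5000 theta=0.3000
After 2 (thin lens f=32): x=11.5000 theta=-19/320 (≈-0.0594)
After 3 (propagate distance d=11): x=3471/320 (≈10.8469) theta=-19/320 (≈-0.0594)
After 4 (thin lens f=37): x=3471/320 (≈10.8469) theta=-2087/5920 (≈-0.3525)
After 5 (propagate distance d=6): x=103383/11840 (≈8.7317) theta=-2087/5920 (≈-0.3525)
After 6 (thin lens f=-49): x=103383/11840 (≈8.7317) theta=-14449/82880 (≈-0.1743)
After 7 (propagate distance d=27 (to screen)): x=166779/41440 (≈4.0246) theta=-14449/82880 (≈-0.1743)
|theta_initial|=0.3000 |theta_final|=14449/82880 (≈0.1743) -> not increased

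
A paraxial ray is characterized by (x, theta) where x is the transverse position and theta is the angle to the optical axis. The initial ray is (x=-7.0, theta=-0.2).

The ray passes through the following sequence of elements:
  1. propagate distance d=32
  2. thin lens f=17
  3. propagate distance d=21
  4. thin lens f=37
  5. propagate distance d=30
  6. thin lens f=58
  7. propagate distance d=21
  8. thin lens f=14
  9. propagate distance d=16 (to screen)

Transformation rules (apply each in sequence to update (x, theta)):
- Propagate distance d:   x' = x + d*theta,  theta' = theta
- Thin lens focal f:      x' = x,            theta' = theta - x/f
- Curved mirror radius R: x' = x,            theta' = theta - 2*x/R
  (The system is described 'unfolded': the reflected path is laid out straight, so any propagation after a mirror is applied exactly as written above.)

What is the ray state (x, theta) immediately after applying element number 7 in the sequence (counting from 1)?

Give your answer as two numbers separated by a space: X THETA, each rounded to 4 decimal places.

Initial: x=-7.0000 theta=-0.2000
After 1 (propagate distance d=32): x=-13.4000 theta=-0.2000
After 2 (thin lens f=17): x=-13.4000 theta=10/17 (≈0.5882)
After 3 (propagate distance d=21): x=-89/85 (≈-1.0471) theta=10/17 (≈0.5882)
After 4 (thin lens f=37): x=-89/85 (≈-1.0471) theta=1939/3145 (≈0.6165)
After 5 (propagate distance d=30): x=54877/3145 (≈17.4490) theta=1939/3145 (≈0.6165)
After 6 (thin lens f=58): x=54877/3145 (≈17.4490) theta=11517/36482 (≈0.3157)
After 7 (propagate distance d=21): x=4392151/182410 (≈24.0785) theta=11517/36482 (≈0.3157)
Rounded to 4 decimal places: x = 24.0785, theta = 0.3157

Answer: 24.0785 0.3157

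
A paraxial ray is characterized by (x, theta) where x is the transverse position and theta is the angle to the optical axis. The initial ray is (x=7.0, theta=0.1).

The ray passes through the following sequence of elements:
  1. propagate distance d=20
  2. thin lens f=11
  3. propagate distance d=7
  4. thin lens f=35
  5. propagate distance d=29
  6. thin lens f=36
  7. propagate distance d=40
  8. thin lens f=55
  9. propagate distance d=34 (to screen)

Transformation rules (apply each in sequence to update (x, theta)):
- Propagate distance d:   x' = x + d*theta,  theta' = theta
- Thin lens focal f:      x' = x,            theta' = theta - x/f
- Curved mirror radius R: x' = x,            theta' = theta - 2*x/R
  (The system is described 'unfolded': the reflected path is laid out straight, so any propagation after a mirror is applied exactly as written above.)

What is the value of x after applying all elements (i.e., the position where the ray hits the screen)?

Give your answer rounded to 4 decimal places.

Initial: x=7.0000 theta=0.1000
After 1 (propagate distance d=20): x=9.0000 theta=0.1000
After 2 (thin lens f=11): x=9.0000 theta=-79/110 (≈-0.7182)
After 3 (propagate distance d=7): x=437/110 (≈3.9727) theta=-79/110 (≈-0.7182)
After 4 (thin lens f=35): x=437/110 (≈3.9727) theta=-1601/1925 (≈-0.8317)
After 5 (propagate distance d=29): x=-77563/3850 (≈-20.1462) theta=-1601/1925 (≈-0.8317)
After 6 (thin lens f=36): x=-77563/3850 (≈-20.1462) theta=-5387/19800 (≈-0.2721)
After 7 (propagate distance d=40): x=-1075157/34650 (≈-31.0291) theta=-5387/19800 (≈-0.2721)
After 8 (thin lens f=55): x=-1075157/34650 (≈-31.0291) theta=742211/2541000 (≈0.2921)
After 9 (propagate distance d=34 (to screen)): x=-11487787/544500 (≈-21.0979) theta=742211/2541000 (≈0.2921)
Rounded to 4 decimal places: x = -21.0979

Answer: -21.0979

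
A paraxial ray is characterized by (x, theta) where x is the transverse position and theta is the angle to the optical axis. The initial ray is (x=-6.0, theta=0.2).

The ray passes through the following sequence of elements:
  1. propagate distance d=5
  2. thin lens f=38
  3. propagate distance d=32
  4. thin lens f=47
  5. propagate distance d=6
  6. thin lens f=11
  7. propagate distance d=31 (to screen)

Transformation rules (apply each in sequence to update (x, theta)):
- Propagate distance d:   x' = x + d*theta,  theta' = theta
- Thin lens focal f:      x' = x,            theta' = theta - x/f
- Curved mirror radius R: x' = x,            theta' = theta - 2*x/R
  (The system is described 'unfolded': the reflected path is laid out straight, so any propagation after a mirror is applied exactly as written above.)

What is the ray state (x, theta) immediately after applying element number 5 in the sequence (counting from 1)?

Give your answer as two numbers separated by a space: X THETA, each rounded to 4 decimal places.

Initial: x=-6.0000 theta=0.2000
After 1 (propagate distance d=5): x=-5.0000 theta=0.2000
After 2 (thin lens f=38): x=-5.0000 theta=63/190 (≈0.3316)
After 3 (propagate distance d=32): x=533/95 (≈5.6105) theta=63/190 (≈0.3316)
After 4 (thin lens f=47): x=533/95 (≈5.6105) theta=379/1786 (≈0.2122)
After 5 (propagate distance d=6): x=30736/4465 (≈6.8838) theta=379/1786 (≈0.2122)
Rounded to 4 decimal places: x = 6.8838, theta = 0.2122

Answer: 6.8838 0.2122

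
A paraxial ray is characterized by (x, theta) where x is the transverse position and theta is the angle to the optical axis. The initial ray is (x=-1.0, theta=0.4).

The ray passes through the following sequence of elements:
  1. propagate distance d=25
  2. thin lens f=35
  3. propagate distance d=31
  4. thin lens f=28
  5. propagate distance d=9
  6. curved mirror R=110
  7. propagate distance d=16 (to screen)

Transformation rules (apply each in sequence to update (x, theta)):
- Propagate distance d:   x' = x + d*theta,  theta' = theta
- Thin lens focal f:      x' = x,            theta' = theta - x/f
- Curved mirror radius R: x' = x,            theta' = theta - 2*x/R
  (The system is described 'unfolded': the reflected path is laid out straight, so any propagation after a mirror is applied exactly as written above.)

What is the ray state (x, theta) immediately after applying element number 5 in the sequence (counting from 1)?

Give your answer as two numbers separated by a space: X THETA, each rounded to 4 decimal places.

Answer: 10.3980 -0.3367

Derivation:
Initial: x=-1.0000 theta=0.4000
After 1 (propagate distance d=25): x=9.0000 theta=0.4000
After 2 (thin lens f=35): x=9.0000 theta=1/7 (≈0.1429)
After 3 (propagate distance d=31): x=94/7 (≈13.4286) theta=1/7 (≈0.1429)
After 4 (thin lens f=28): x=94/7 (≈13.4286) theta=-33/98 (≈-0.3367)
After 5 (propagate distance d=9): x=1019/98 (≈10.3980) theta=-33/98 (≈-0.3367)
Rounded to 4 decimal places: x = 10.3980, theta = -0.3367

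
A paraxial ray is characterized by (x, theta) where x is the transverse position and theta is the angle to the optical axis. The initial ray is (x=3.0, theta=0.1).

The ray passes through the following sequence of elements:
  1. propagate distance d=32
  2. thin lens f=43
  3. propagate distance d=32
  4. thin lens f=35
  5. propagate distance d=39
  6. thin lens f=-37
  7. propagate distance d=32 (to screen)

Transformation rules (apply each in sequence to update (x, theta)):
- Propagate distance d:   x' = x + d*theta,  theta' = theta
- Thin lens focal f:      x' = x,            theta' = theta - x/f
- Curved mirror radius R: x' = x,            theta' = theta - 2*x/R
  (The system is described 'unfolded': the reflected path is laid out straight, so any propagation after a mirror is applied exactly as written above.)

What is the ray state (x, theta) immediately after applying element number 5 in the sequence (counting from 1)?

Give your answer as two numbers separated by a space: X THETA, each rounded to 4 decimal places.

Answer: -2.2702 -0.1809

Derivation:
Initial: x=3.0000 theta=0.1000
After 1 (propagate distance d=32): x=6.2000 theta=0.1000
After 2 (thin lens f=43): x=6.2000 theta=-19/430 (≈-0.0442)
After 3 (propagate distance d=32): x=1029/215 (≈4.7860) theta=-19/430 (≈-0.0442)
After 4 (thin lens f=35): x=1029/215 (≈4.7860) theta=-389/2150 (≈-0.1809)
After 5 (propagate distance d=39): x=-4881/2150 (≈-2.2702) theta=-389/2150 (≈-0.1809)
Rounded to 4 decimal places: x = -2.2702, theta = -0.1809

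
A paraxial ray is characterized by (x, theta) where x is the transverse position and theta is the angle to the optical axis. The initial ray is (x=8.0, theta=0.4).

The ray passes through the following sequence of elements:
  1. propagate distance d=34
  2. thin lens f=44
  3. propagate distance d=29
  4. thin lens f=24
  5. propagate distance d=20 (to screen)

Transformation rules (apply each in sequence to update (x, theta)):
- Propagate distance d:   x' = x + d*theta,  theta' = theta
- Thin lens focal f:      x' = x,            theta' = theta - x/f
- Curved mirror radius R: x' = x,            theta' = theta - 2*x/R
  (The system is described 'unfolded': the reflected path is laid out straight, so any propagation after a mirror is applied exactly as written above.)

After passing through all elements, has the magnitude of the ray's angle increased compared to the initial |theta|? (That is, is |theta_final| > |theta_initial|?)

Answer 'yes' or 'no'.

Answer: yes

Derivation:
Initial: x=8.0000 theta=0.4000
After 1 (propagate distance d=34): x=21.6000 theta=0.4000
After 2 (thin lens f=44): x=21.6000 theta=-1/11 (≈-0.0909)
After 3 (propagate distance d=29): x=1043/55 (≈18.9636) theta=-1/11 (≈-0.0909)
After 4 (thin lens f=24): x=1043/55 (≈18.9636) theta=-1163/1320 (≈-0.8811)
After 5 (propagate distance d=20 (to screen)): x=443/330 (≈1.3424) theta=-1163/1320 (≈-0.8811)
|theta_initial|=0.4000 |theta_final|=1163/1320 (≈0.8811) -> increased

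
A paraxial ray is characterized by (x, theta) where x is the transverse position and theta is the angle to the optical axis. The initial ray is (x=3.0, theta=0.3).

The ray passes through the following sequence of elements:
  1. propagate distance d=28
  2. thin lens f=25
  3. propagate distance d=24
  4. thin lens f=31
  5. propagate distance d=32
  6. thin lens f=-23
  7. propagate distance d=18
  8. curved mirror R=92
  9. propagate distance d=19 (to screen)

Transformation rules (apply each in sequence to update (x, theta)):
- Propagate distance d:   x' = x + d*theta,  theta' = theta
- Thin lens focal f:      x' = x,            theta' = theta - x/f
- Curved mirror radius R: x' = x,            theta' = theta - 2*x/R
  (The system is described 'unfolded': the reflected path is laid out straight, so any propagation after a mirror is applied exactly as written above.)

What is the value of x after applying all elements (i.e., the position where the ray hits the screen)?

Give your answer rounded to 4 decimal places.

Initial: x=3.0000 theta=0.3000
After 1 (propagate distance d=28): x=11.4000 theta=0.3000
After 2 (thin lens f=25): x=11.4000 theta=-0.1560
After 3 (propagate distance d=24): x=7.6560 theta=-0.1560
After 4 (thin lens f=31): x=7.6560 theta=-3123/7750 (≈-0.4030)
After 5 (propagate distance d=32): x=-20301/3875 (≈-5.2390) theta=-3123/7750 (≈-0.4030)
After 6 (thin lens f=-23): x=-20301/3875 (≈-5.2390) theta=-112431/178250 (≈-0.6307)
After 7 (propagate distance d=18): x=-1478802/89125 (≈-16.5924) theta=-112431/178250 (≈-0.6307)
After 8 (curved mirror R=92): x=-1478802/89125 (≈-16.5924) theta=-1107111/4099750 (≈-0.2700)
After 9 (propagate distance d=19 (to screen)): x=-89060001/4099750 (≈-21.7233) theta=-1107111/4099750 (≈-0.2700)
Rounded to 4 decimal places: x = -21.7233

Answer: -21.7233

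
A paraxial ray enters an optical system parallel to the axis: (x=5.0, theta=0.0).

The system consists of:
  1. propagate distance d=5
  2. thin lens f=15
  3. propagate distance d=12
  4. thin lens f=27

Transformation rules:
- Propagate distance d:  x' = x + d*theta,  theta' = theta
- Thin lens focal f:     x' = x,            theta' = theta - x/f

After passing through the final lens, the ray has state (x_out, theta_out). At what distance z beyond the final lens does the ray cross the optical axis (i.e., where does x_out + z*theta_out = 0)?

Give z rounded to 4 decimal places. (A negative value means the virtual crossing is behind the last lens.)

Initial: x=5.0000 theta=0.0000
After 1 (propagate distance d=5): x=5.0000 theta=0.0000
After 2 (thin lens f=15): x=5.0000 theta=-1/3 (≈-0.3333)
After 3 (propagate distance d=12): x=1.0000 theta=-1/3 (≈-0.3333)
After 4 (thin lens f=27): x=1.0000 theta=-10/27 (≈-0.3704)
z_focus = -x_out/theta_out = -(1.0000)/(-10/27) = 2.7000
Rounded to 4 decimal places: z = 2.7000

Answer: 2.7000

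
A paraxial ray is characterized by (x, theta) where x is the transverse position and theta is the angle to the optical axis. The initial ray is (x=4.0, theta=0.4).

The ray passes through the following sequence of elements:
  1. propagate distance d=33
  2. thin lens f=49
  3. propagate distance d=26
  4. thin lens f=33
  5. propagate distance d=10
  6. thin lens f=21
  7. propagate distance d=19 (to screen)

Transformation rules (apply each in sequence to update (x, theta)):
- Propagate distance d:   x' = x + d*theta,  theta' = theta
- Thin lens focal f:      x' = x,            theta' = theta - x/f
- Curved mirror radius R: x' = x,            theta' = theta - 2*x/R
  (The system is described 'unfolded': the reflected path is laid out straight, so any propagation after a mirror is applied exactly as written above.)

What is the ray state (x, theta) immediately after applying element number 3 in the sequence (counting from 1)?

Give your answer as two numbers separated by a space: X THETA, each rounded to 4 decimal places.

Initial: x=4.0000 theta=0.4000
After 1 (propagate distance d=33): x=17.2000 theta=0.4000
After 2 (thin lens f=49): x=17.2000 theta=12/245 (≈0.0490)
After 3 (propagate distance d=26): x=4526/245 (≈18.4735) theta=12/245 (≈0.0490)
Rounded to 4 decimal places: x = 18.4735, theta = 0.0490

Answer: 18.4735 0.0490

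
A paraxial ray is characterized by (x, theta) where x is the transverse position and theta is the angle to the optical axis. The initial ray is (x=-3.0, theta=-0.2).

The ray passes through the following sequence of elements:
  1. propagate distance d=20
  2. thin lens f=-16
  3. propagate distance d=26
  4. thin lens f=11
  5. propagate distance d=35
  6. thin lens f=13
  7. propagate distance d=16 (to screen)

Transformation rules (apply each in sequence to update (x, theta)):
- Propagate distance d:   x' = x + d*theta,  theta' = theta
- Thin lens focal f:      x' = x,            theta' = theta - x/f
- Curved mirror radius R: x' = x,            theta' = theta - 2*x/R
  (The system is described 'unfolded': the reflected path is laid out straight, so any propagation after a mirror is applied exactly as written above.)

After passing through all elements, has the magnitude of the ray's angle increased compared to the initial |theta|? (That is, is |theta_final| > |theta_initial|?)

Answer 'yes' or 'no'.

Initial: x=-3.0000 theta=-0.2000
After 1 (propagate distance d=20): x=-7.0000 theta=-0.2000
After 2 (thin lens f=-16): x=-7.0000 theta=-0.6375
After 3 (propagate distance d=26): x=-23.5750 theta=-0.6375
After 4 (thin lens f=11): x=-23.5750 theta=265/176 (≈1.5057)
After 5 (propagate distance d=35): x=25629/880 (≈29.1239) theta=265/176 (≈1.5057)
After 6 (thin lens f=13): x=25629/880 (≈29.1239) theta=-191/260 (≈-0.7346)
After 7 (propagate distance d=16 (to screen)): x=198713/11440 (≈17.3700) theta=-191/260 (≈-0.7346)
|theta_initial|=0.2000 |theta_final|=191/260 (≈0.7346) -> increased

Answer: yes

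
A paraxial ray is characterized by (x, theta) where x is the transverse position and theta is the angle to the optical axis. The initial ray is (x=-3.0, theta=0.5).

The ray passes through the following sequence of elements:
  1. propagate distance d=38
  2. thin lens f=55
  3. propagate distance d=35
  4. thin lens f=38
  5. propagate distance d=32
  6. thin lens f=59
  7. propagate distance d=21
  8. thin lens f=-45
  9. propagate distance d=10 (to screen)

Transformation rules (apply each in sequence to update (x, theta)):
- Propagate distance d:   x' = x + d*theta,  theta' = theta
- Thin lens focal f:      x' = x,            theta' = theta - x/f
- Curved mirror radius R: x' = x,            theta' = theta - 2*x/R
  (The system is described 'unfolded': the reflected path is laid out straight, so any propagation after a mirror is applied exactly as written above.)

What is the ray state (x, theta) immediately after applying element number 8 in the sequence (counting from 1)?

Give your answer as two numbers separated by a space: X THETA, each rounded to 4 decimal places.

Answer: -1.8147 -0.6207

Derivation:
Initial: x=-3.0000 theta=0.5000
After 1 (propagate distance d=38): x=16.0000 theta=0.5000
After 2 (thin lens f=55): x=16.0000 theta=23/110 (≈0.2091)
After 3 (propagate distance d=35): x=513/22 (≈23.3182) theta=23/110 (≈0.2091)
After 4 (thin lens f=38): x=513/22 (≈23.3182) theta=-89/220 (≈-0.4045)
After 5 (propagate distance d=32): x=1141/110 (≈10.3727) theta=-89/220 (≈-0.4045)
After 6 (thin lens f=59): x=1141/110 (≈10.3727) theta=-7533/12980 (≈-0.5804)
After 7 (propagate distance d=21): x=-4711/2596 (≈-1.8147) theta=-7533/12980 (≈-0.5804)
After 8 (thin lens f=-45): x=-4711/2596 (≈-1.8147) theta=-18127/29205 (≈-0.6207)
Rounded to 4 decimal places: x = -1.8147, theta = -0.6207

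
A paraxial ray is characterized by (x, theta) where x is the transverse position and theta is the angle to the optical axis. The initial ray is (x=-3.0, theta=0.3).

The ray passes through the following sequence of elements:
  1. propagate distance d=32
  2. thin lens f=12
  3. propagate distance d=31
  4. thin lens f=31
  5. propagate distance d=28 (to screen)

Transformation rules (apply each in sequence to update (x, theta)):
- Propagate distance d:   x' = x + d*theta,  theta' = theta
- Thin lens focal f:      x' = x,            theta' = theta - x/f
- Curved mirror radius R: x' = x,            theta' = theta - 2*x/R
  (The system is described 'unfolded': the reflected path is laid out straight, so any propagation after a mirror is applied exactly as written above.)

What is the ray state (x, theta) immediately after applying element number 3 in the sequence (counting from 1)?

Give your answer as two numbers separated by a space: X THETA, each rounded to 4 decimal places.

Answer: -1.1500 -0.2500

Derivation:
Initial: x=-3.0000 theta=0.3000
After 1 (propagate distance d=32): x=6.6000 theta=0.3000
After 2 (thin lens f=12): x=6.6000 theta=-0.2500
After 3 (propagate distance d=31): x=-1.1500 theta=-0.2500
Rounded to 4 decimal places: x = -1.1500, theta = -0.2500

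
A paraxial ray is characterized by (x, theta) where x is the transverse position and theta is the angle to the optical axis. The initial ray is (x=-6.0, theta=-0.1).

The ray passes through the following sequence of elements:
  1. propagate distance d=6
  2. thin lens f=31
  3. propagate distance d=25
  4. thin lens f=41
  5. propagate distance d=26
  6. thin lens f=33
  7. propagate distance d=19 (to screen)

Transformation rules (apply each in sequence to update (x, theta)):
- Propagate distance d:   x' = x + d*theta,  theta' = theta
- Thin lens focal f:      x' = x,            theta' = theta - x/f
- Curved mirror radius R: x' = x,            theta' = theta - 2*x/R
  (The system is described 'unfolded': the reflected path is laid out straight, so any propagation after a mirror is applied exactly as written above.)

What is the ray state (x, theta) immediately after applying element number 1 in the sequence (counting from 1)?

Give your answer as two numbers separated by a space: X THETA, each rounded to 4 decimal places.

Answer: -6.6000 -0.1000

Derivation:
Initial: x=-6.0000 theta=-0.1000
After 1 (propagate distance d=6): x=-6.6000 theta=-0.1000
Rounded to 4 decimal places: x = -6.6000, theta = -0.1000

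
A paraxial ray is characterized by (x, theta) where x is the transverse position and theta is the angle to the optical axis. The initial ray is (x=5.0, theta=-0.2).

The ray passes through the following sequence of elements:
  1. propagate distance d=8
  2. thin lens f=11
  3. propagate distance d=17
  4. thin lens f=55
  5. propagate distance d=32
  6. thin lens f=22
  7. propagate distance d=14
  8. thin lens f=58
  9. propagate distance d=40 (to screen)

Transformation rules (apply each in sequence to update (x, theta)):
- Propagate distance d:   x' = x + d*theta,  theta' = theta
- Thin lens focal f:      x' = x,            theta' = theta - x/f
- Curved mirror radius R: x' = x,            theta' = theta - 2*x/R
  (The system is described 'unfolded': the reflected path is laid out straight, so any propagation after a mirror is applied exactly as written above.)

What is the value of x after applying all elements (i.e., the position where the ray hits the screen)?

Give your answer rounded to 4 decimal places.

Initial: x=5.0000 theta=-0.2000
After 1 (propagate distance d=8): x=3.4000 theta=-0.2000
After 2 (thin lens f=11): x=3.4000 theta=-28/55 (≈-0.5091)
After 3 (propagate distance d=17): x=-289/55 (≈-5.2545) theta=-28/55 (≈-0.5091)
After 4 (thin lens f=55): x=-289/55 (≈-5.2545) theta=-1251/3025 (≈-0.4136)
After 5 (propagate distance d=32): x=-55927/3025 (≈-18.4883) theta=-1251/3025 (≈-0.4136)
After 6 (thin lens f=22): x=-55927/3025 (≈-18.4883) theta=5681/13310 (≈0.4268)
After 7 (propagate distance d=14): x=-416362/33275 (≈-12.5128) theta=5681/13310 (≈0.4268)
After 8 (thin lens f=58): x=-416362/33275 (≈-12.5128) theta=112737/175450 (≈0.6426)
After 9 (propagate distance d=40 (to screen)): x=12727642/964975 (≈13.1896) theta=112737/175450 (≈0.6426)
Rounded to 4 decimal places: x = 13.1896

Answer: 13.1896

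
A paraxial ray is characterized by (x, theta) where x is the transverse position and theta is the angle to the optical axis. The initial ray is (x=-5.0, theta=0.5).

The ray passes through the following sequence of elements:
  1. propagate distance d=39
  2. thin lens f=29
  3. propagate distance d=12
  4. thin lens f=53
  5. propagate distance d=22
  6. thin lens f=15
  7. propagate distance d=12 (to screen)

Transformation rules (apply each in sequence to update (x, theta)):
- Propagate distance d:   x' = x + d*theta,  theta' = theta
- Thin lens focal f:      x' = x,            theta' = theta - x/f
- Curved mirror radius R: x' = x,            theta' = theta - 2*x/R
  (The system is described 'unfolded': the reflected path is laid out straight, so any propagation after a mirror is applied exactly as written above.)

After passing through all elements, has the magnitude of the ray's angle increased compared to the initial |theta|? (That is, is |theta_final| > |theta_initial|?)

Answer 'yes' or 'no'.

Answer: yes

Derivation:
Initial: x=-5.0000 theta=0.5000
After 1 (propagate distance d=39): x=14.5000 theta=0.5000
After 2 (thin lens f=29): x=14.5000 theta=0.0000
After 3 (propagate distance d=12): x=14.5000 theta=0.0000
After 4 (thin lens f=53): x=14.5000 theta=-29/106 (≈-0.2736)
After 5 (propagate distance d=22): x=899/106 (≈8.4811) theta=-29/106 (≈-0.2736)
After 6 (thin lens f=15): x=899/106 (≈8.4811) theta=-667/795 (≈-0.8390)
After 7 (propagate distance d=12 (to screen)): x=-841/530 (≈-1.5868) theta=-667/795 (≈-0.8390)
|theta_initial|=0.5000 |theta_final|=667/795 (≈0.8390) -> increased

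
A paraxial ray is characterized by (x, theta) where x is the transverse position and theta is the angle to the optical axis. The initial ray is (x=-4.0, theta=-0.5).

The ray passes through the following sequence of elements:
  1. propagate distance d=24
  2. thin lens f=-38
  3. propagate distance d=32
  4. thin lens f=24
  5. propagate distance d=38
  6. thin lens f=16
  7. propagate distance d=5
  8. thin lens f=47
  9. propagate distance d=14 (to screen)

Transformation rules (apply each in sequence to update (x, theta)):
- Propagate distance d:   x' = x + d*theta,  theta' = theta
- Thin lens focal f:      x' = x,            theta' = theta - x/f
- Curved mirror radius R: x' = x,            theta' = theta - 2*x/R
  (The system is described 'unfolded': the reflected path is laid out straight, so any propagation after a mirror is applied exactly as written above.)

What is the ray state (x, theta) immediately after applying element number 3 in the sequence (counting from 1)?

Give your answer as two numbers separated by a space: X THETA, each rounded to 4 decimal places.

Answer: -45.4737 -0.9211

Derivation:
Initial: x=-4.0000 theta=-0.5000
After 1 (propagate distance d=24): x=-16.0000 theta=-0.5000
After 2 (thin lens f=-38): x=-16.0000 theta=-35/38 (≈-0.9211)
After 3 (propagate distance d=32): x=-864/19 (≈-45.4737) theta=-35/38 (≈-0.9211)
Rounded to 4 decimal places: x = -45.4737, theta = -0.9211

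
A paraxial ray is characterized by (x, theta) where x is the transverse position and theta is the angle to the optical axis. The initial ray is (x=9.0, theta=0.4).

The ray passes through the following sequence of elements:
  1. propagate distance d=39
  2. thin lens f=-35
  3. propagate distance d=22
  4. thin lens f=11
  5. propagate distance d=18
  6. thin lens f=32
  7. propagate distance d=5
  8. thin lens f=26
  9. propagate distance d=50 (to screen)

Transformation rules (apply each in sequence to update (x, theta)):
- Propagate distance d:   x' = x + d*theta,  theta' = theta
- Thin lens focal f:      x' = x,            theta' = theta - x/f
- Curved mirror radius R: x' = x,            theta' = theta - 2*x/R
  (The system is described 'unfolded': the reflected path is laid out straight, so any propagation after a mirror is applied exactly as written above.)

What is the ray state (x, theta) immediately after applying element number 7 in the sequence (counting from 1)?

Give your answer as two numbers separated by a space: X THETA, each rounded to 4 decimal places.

Answer: -26.1825 -2.9879

Derivation:
Initial: x=9.0000 theta=0.4000
After 1 (propagate distance d=39): x=24.6000 theta=0.4000
After 2 (thin lens f=-35): x=24.6000 theta=193/175 (≈1.1029)
After 3 (propagate distance d=22): x=8551/175 (≈48.8629) theta=193/175 (≈1.1029)
After 4 (thin lens f=11): x=8551/175 (≈48.8629) theta=-6428/1925 (≈-3.3392)
After 5 (propagate distance d=18): x=-21643/1925 (≈-11.2431) theta=-6428/1925 (≈-3.3392)
After 6 (thin lens f=32): x=-21643/1925 (≈-11.2431) theta=-184053/61600 (≈-2.9879)
After 7 (propagate distance d=5): x=-1612841/61600 (≈-26.1825) theta=-184053/61600 (≈-2.9879)
Rounded to 4 decimal places: x = -26.1825, theta = -2.9879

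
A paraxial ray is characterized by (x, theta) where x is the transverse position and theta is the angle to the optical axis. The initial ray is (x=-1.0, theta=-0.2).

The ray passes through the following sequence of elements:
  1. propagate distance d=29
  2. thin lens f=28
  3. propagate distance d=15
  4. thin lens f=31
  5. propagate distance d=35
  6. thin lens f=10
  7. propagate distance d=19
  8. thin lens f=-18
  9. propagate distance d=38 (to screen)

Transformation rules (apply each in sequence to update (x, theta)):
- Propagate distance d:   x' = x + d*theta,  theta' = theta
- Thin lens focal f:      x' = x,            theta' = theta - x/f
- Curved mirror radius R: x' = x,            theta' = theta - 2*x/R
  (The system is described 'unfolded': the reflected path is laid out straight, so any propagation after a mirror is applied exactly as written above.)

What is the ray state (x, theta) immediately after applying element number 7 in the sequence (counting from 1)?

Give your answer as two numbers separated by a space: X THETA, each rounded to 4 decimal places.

Answer: 2.5230 0.0120

Derivation:
Initial: x=-1.0000 theta=-0.2000
After 1 (propagate distance d=29): x=-6.8000 theta=-0.2000
After 2 (thin lens f=28): x=-6.8000 theta=3/70 (≈0.0429)
After 3 (propagate distance d=15): x=-431/70 (≈-6.1571) theta=3/70 (≈0.0429)
After 4 (thin lens f=31): x=-431/70 (≈-6.1571) theta=262/1085 (≈0.2415)
After 5 (propagate distance d=35): x=4979/2170 (≈2.2945) theta=262/1085 (≈0.2415)
After 6 (thin lens f=10): x=4979/2170 (≈2.2945) theta=261/21700 (≈0.0120)
After 7 (propagate distance d=19): x=54749/21700 (≈2.5230) theta=261/21700 (≈0.0120)
Rounded to 4 decimal places: x = 2.5230, theta = 0.0120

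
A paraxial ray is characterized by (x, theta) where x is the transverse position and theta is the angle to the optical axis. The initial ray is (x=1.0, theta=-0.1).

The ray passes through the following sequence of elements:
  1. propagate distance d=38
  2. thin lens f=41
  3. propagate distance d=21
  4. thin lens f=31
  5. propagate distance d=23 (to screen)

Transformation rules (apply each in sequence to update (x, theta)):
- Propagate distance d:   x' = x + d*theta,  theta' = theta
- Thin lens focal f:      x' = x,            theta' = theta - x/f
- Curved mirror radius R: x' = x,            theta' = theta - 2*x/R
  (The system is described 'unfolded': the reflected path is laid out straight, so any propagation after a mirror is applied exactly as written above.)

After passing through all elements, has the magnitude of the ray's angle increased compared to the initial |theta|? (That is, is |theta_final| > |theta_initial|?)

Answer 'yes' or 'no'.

Answer: no

Derivation:
Initial: x=1.0000 theta=-0.1000
After 1 (propagate distance d=38): x=-2.8000 theta=-0.1000
After 2 (thin lens f=41): x=-2.8000 theta=-13/410 (≈-0.0317)
After 3 (propagate distance d=21): x=-1421/410 (≈-3.4659) theta=-13/410 (≈-0.0317)
After 4 (thin lens f=31): x=-1421/410 (≈-3.4659) theta=509/6355 (≈0.0801)
After 5 (propagate distance d=23 (to screen)): x=-20637/12710 (≈-1.6237) theta=509/6355 (≈0.0801)
|theta_initial|=0.1000 |theta_final|=509/6355 (≈0.0801) -> not increased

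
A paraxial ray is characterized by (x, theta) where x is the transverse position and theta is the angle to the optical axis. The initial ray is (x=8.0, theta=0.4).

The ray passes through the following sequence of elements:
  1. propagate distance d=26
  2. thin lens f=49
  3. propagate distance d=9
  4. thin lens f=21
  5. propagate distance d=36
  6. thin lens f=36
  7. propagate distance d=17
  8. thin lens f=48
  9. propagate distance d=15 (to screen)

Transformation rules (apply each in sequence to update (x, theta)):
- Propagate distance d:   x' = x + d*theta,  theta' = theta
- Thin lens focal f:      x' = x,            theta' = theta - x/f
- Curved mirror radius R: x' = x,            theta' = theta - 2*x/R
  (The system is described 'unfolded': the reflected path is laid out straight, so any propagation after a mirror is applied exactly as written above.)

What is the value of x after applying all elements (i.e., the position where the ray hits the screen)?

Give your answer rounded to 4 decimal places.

Initial: x=8.0000 theta=0.4000
After 1 (propagate distance d=26): x=18.4000 theta=0.4000
After 2 (thin lens f=49): x=18.4000 theta=6/245 (≈0.0245)
After 3 (propagate distance d=9): x=4562/245 (≈18.6204) theta=6/245 (≈0.0245)
After 4 (thin lens f=21): x=4562/245 (≈18.6204) theta=-4436/5145 (≈-0.8622)
After 5 (propagate distance d=36): x=-21298/1715 (≈-12.4187) theta=-4436/5145 (≈-0.8622)
After 6 (thin lens f=36): x=-21298/1715 (≈-12.4187) theta=-2281/4410 (≈-0.5172)
After 7 (propagate distance d=17): x=-654803/30870 (≈-21.2116) theta=-2281/4410 (≈-0.5172)
After 8 (thin lens f=48): x=-654803/30870 (≈-21.2116) theta=-111613/1481760 (≈-0.0753)
After 9 (propagate distance d=15 (to screen)): x=-11034913/493920 (≈-22.3415) theta=-111613/1481760 (≈-0.0753)
Rounded to 4 decimal places: x = -22.3415

Answer: -22.3415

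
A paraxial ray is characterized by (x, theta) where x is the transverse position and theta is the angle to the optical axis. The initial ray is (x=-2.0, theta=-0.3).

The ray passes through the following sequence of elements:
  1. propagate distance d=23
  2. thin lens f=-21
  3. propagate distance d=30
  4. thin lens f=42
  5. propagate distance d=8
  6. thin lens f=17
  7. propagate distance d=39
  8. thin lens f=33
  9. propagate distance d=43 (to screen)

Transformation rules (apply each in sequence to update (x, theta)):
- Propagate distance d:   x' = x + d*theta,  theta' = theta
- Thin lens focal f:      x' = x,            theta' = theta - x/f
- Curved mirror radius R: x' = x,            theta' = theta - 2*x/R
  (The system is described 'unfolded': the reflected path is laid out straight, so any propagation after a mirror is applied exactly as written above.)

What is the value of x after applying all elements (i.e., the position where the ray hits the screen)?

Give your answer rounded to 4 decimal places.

Answer: 65.5024

Derivation:
Initial: x=-2.0000 theta=-0.3000
After 1 (propagate distance d=23): x=-8.9000 theta=-0.3000
After 2 (thin lens f=-21): x=-8.9000 theta=-76/105 (≈-0.7238)
After 3 (propagate distance d=30): x=-2143/70 (≈-30.6143) theta=-76/105 (≈-0.7238)
After 4 (thin lens f=42): x=-2143/70 (≈-30.6143) theta=1/196 (≈0.0051)
After 5 (propagate distance d=8): x=-14981/490 (≈-30.5735) theta=1/196 (≈0.0051)
After 6 (thin lens f=17): x=-14981/490 (≈-30.5735) theta=30047/16660 (≈1.8035)
After 7 (propagate distance d=39): x=662479/16660 (≈39.7646) theta=30047/16660 (≈1.8035)
After 8 (thin lens f=33): x=662479/16660 (≈39.7646) theta=82268/137445 (≈0.5986)
After 9 (propagate distance d=43 (to screen)): x=36011903/549780 (≈65.5024) theta=82268/137445 (≈0.5986)
Rounded to 4 decimal places: x = 65.5024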